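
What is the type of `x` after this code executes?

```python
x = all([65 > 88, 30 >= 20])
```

all() returns bool

bool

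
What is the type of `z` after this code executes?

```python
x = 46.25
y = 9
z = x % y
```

float % int = float

float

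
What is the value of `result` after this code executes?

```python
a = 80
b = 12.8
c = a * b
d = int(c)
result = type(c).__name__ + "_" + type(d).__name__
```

a is int; b is float; c is float; d is int; result = 'float_int'

'float_int'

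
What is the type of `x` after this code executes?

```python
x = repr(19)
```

repr() returns str

str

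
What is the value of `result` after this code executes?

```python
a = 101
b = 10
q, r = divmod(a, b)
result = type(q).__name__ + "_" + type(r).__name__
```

a is int; b is int; q is int; r is int; result = 'int_int'

'int_int'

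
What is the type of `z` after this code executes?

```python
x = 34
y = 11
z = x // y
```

int // int = int

int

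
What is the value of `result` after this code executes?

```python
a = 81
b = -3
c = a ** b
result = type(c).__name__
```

a is int; b is int; c is float; result = 'float'

'float'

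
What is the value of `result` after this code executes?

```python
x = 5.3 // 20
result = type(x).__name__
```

x is float; result = 'float'

'float'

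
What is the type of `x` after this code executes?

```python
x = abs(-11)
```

abs() of int returns int

int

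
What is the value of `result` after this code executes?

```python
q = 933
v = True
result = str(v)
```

q = 933; v = True; result = 'True'

'True'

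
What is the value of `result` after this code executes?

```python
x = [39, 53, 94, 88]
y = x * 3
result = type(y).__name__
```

x is list; y is list; result = 'list'

'list'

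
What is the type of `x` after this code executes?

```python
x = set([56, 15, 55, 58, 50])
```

set() constructor returns set

set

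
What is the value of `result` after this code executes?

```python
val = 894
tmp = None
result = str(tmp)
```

val = 894; tmp = None; result = 'None'

'None'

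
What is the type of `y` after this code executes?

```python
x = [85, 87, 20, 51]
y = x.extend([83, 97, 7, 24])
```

list.extend() returns None

NoneType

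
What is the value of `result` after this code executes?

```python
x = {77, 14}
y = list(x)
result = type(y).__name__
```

x is set; y is list; result = 'list'

'list'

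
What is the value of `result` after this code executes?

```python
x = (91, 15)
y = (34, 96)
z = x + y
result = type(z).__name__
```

x is tuple; y is tuple; z is tuple; result = 'tuple'

'tuple'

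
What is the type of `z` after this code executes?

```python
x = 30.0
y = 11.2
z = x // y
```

float // float = float

float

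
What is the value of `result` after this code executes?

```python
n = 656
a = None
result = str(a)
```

n = 656; a = None; result = 'None'

'None'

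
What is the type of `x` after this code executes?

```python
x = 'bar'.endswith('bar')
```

str.endswith() returns bool

bool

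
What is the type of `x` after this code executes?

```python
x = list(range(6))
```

list(range()) returns list

list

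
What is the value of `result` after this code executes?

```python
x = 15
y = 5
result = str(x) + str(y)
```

x = 15; y = 5; result = '155'

'155'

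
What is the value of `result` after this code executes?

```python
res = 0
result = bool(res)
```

res = 0; result = False

False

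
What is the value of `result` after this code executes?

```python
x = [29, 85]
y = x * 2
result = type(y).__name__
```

x is list; y is list; result = 'list'

'list'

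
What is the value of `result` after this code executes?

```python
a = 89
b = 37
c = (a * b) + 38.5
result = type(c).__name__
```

a is int; b is int; c is float; result = 'float'

'float'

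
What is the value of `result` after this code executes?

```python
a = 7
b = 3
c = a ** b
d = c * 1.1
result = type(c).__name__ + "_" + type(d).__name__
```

a is int; b is int; c is int; d is float; result = 'int_float'

'int_float'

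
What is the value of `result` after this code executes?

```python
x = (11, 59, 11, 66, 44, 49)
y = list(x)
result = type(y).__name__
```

x is tuple; y is list; result = 'list'

'list'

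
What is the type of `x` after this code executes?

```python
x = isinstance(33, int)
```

isinstance() returns bool

bool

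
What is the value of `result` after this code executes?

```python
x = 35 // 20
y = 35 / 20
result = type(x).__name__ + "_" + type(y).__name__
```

x is int; y is float; result = 'int_float'

'int_float'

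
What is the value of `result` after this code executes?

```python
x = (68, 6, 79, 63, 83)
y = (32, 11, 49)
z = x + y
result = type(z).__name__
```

x is tuple; y is tuple; z is tuple; result = 'tuple'

'tuple'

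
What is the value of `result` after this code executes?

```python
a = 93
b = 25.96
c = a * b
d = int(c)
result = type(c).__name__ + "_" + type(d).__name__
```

a is int; b is float; c is float; d is int; result = 'float_int'

'float_int'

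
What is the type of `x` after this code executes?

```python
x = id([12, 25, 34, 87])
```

id() returns int

int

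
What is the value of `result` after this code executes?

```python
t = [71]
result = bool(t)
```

t = [71]; result = True

True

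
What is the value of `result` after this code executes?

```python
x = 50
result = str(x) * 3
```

x = 50; result = '505050'

'505050'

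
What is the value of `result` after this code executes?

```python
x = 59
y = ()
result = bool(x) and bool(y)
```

x = 59; y = (); result = False

False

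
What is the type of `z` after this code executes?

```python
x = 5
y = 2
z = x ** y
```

positive int ** positive int = int

int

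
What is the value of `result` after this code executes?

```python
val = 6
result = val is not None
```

val = 6; result = True

True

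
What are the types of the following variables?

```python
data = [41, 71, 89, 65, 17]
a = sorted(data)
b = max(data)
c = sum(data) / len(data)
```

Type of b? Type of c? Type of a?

max of ints returns int; int / int = float; sorted() returns list

int, float, list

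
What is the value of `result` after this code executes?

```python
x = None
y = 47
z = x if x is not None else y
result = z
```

x = None; y = 47; z = 47; result = 47

47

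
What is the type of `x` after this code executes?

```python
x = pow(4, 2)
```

pow(int, int) returns int

int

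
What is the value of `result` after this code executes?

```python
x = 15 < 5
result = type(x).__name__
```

x is bool; result = 'bool'

'bool'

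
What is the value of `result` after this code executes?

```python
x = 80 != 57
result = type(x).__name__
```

x is bool; result = 'bool'

'bool'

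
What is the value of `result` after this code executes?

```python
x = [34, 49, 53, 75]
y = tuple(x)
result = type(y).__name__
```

x is list; y is tuple; result = 'tuple'

'tuple'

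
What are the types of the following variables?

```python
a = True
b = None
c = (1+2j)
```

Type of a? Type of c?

a is assigned the constant True, which has type bool; c is assigned (1+2j), an int plus an imaginary literal (j suffix), which evaluates to complex

bool, complex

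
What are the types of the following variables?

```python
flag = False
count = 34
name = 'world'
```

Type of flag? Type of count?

flag is assigned the constant False, which has type bool; count is assigned a bare integer (no decimal point), so it is an int

bool, int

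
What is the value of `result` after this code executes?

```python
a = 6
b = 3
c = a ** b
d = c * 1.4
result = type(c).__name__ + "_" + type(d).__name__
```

a is int; b is int; c is int; d is float; result = 'int_float'

'int_float'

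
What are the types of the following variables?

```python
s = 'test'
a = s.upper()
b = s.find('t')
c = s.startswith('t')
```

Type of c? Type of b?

startswith() returns bool; find() returns int

bool, int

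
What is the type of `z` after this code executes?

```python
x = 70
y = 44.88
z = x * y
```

int * float = float

float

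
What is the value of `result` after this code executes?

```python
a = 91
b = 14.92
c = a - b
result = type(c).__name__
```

a is int; b is float; c is float; result = 'float'

'float'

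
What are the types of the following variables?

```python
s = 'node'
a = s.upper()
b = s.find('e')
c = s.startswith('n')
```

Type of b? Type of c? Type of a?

find() returns int; startswith() returns bool; upper() returns str

int, bool, str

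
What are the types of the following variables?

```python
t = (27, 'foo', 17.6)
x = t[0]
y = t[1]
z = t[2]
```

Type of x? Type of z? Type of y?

tuple[0] is int; tuple[2] is float; tuple[1] is str

int, float, str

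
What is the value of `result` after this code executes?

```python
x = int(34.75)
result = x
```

x = 34; result = 34

34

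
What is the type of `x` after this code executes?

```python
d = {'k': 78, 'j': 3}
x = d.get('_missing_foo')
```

dict.get() returns None when key not found

NoneType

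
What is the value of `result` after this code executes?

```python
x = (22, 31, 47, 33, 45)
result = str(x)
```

x = (22, 31, 47, 33, 45); result = '(22, 31, 47, 33, 45)'

'(22, 31, 47, 33, 45)'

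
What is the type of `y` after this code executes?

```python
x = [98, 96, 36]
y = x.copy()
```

list.copy() returns list

list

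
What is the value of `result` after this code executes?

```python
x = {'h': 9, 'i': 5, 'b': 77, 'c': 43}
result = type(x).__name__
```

x is dict; result = 'dict'

'dict'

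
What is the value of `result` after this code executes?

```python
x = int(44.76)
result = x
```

x = 44; result = 44

44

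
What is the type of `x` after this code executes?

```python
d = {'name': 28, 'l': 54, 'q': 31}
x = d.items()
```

dict.items() returns dict_items view

dict_items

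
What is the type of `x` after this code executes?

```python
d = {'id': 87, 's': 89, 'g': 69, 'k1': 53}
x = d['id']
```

Accessing dict[str, int] with str key returns int

int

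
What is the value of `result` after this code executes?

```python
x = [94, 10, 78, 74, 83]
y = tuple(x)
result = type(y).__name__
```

x is list; y is tuple; result = 'tuple'

'tuple'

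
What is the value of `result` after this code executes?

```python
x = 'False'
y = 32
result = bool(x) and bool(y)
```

x = 'False'; y = 32; result = True

True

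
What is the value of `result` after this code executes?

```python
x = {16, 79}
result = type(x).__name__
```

x is set; result = 'set'

'set'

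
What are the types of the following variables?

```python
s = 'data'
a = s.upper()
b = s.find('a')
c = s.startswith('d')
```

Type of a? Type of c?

upper() returns str; startswith() returns bool

str, bool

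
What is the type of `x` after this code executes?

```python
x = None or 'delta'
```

'or' with None returns the other truthy value (str)

str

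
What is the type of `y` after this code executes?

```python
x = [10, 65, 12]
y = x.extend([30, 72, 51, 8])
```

list.extend() returns None

NoneType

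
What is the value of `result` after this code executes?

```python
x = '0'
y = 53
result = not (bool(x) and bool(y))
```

x = '0'; y = 53; result = False

False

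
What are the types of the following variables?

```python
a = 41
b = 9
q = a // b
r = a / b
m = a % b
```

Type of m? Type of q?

% of ints returns int; // returns int

int, int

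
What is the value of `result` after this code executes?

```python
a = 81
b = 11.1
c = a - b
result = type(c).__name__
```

a is int; b is float; c is float; result = 'float'

'float'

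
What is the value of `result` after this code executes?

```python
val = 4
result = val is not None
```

val = 4; result = True

True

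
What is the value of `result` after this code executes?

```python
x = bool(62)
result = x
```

x = True; result = True

True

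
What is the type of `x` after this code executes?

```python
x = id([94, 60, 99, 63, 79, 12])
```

id() returns int

int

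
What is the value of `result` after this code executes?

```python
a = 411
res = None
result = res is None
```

a = 411; res = None; result = True

True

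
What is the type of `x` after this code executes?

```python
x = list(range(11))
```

list(range()) returns list

list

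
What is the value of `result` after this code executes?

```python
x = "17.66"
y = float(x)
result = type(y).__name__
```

x is str; y is float; result = 'float'

'float'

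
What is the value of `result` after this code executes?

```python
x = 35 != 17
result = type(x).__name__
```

x is bool; result = 'bool'

'bool'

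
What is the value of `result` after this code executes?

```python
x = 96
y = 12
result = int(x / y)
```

x = 96; y = 12; result = 8

8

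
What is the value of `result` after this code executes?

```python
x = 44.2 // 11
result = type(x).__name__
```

x is float; result = 'float'

'float'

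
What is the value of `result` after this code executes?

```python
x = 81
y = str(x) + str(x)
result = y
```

x = 81; y = '8181'; result = '8181'

'8181'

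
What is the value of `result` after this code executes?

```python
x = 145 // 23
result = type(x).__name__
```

x is int; result = 'int'

'int'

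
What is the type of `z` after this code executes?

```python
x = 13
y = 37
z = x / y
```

int / int = float

float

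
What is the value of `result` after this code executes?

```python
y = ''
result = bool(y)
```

y = ''; result = False

False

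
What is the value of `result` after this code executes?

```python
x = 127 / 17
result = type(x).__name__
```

x is float; result = 'float'

'float'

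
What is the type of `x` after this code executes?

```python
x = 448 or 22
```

'or' returns first truthy value (int)

int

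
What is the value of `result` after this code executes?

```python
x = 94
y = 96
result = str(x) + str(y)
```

x = 94; y = 96; result = '9496'

'9496'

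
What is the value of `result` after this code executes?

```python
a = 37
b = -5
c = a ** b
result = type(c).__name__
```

a is int; b is int; c is float; result = 'float'

'float'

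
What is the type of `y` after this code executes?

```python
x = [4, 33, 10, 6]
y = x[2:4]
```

Slicing a list returns a list

list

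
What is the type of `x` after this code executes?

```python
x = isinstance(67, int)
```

isinstance() returns bool

bool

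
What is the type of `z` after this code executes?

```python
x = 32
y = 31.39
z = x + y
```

int + float = float

float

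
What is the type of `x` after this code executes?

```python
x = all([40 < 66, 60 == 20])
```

all() returns bool

bool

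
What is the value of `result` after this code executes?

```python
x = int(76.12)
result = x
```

x = 76; result = 76

76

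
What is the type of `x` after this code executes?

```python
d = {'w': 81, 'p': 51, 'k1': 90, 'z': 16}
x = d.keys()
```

.keys() returns dict_keys view

dict_keys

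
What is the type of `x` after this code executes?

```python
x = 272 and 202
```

'and' with truthy values returns last operand (int)

int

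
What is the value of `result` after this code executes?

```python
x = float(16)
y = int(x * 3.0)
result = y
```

x = 16.0; y = 48; result = 48

48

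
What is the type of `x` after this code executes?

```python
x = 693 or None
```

'or' returns first truthy value

int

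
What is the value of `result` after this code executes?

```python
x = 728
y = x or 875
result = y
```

x = 728; y = 728; result = 728

728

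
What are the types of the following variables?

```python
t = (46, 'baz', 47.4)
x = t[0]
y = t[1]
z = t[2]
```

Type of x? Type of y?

tuple[0] is int; tuple[1] is str

int, str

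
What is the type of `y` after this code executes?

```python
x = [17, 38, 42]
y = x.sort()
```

list.sort() returns None (mutates in place)

NoneType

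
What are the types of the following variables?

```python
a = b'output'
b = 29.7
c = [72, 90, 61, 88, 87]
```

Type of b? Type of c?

b is assigned a number with a decimal point, so it is a float; c is assigned a list literal (square brackets)

float, list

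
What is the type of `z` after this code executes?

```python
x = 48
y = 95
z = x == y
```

Equality comparison returns bool

bool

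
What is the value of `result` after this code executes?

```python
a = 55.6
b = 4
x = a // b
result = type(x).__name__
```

a is float; b is int; x is float; result = 'float'

'float'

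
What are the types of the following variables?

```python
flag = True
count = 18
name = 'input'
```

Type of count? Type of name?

count is assigned a bare integer (no decimal point), so it is an int; name is assigned a quoted string literal, so it is a str

int, str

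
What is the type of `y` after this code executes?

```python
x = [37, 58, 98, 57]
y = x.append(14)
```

list.append() returns None (mutates in place)

NoneType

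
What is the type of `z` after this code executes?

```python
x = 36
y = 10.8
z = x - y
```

int - float = float

float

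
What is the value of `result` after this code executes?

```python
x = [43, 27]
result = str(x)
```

x = [43, 27]; result = '[43, 27]'

'[43, 27]'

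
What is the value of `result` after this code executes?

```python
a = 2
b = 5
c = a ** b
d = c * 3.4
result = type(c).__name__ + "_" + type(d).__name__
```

a is int; b is int; c is int; d is float; result = 'int_float'

'int_float'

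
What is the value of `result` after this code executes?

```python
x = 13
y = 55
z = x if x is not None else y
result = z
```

x = 13; y = 55; z = 13; result = 13

13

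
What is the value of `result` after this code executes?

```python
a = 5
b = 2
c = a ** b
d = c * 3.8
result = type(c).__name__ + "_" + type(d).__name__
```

a is int; b is int; c is int; d is float; result = 'int_float'

'int_float'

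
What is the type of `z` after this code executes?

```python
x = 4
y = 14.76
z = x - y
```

int - float = float

float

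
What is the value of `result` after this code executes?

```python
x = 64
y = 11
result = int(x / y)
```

x = 64; y = 11; result = 5

5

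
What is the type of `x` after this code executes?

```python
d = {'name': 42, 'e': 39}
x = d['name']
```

Accessing dict[str, int] with str key returns int

int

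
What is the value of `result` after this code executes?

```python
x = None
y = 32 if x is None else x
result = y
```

x = None; y = 32; result = 32

32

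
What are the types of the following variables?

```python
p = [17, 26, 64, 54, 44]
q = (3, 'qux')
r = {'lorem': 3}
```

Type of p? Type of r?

p is assigned a list literal (square brackets); r is assigned a dict literal ({key: value})

list, dict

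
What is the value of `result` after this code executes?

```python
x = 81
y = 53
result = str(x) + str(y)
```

x = 81; y = 53; result = '8153'

'8153'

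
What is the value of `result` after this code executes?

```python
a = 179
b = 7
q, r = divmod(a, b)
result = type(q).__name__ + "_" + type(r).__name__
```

a is int; b is int; q is int; r is int; result = 'int_int'

'int_int'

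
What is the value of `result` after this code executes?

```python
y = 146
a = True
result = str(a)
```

y = 146; a = True; result = 'True'

'True'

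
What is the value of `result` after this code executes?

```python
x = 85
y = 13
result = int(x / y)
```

x = 85; y = 13; result = 6

6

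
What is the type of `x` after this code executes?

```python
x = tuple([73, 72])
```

tuple() constructor returns tuple

tuple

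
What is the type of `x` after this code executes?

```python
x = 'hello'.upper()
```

str.upper() returns str

str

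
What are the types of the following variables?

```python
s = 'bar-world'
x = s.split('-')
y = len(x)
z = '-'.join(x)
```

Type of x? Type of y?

str.split() returns list; len() returns int

list, int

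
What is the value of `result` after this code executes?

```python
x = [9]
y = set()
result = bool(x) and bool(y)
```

x = [9]; y = set(); result = False

False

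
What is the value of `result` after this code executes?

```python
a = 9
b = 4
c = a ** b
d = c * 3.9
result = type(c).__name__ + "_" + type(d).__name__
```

a is int; b is int; c is int; d is float; result = 'int_float'

'int_float'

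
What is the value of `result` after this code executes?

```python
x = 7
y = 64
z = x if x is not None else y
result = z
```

x = 7; y = 64; z = 7; result = 7

7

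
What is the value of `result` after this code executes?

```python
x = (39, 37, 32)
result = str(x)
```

x = (39, 37, 32); result = '(39, 37, 32)'

'(39, 37, 32)'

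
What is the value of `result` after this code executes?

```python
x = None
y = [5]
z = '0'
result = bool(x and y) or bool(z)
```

x = None; y = [5]; z = '0'; result = True

True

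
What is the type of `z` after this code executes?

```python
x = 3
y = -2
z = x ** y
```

int ** negative = float

float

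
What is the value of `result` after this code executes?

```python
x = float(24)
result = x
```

x = 24.0; result = 24.0

24.0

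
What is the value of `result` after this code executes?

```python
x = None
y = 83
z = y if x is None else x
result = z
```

x = None; y = 83; z = 83; result = 83

83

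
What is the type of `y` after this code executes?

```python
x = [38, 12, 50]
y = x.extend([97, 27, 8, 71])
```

list.extend() returns None

NoneType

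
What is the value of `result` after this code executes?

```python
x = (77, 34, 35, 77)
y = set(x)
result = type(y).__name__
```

x is tuple; y is set; result = 'set'

'set'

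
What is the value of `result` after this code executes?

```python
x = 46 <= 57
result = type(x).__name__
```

x is bool; result = 'bool'

'bool'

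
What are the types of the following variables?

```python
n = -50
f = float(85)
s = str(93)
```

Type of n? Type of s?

n is assigned a bare integer (no decimal point), so it is an int; s is assigned the result of calling str(), which returns a str

int, str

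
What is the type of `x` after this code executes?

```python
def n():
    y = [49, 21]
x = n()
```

Function without return returns None

NoneType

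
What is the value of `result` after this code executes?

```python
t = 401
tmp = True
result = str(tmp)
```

t = 401; tmp = True; result = 'True'

'True'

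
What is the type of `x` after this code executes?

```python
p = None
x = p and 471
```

'and' returns first falsy value (None)

NoneType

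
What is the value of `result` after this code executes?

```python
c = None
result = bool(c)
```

c = None; result = False

False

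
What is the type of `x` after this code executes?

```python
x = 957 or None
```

'or' returns first truthy value

int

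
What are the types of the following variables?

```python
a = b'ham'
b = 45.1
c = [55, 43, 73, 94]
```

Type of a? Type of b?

a is assigned a bytes literal (b'...' prefix); b is assigned a number with a decimal point, so it is a float

bytes, float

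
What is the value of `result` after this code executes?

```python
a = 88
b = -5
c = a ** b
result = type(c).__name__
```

a is int; b is int; c is float; result = 'float'

'float'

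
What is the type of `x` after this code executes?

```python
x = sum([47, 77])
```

sum() of ints returns int

int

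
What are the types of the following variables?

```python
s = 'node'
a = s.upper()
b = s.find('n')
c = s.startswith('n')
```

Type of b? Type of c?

find() returns int; startswith() returns bool

int, bool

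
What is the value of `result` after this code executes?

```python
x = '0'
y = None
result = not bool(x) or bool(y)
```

x = '0'; y = None; result = False

False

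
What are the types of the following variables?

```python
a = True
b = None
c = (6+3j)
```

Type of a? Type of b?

a is assigned the constant True, which has type bool; b is assigned None, whose type is NoneType

bool, NoneType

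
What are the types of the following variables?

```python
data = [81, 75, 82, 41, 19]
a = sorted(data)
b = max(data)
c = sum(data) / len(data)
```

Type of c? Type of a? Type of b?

int / int = float; sorted() returns list; max of ints returns int

float, list, int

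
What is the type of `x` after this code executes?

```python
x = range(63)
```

range() returns a range object

range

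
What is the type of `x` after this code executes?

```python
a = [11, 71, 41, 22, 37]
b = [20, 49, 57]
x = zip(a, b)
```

zip() returns a zip object

zip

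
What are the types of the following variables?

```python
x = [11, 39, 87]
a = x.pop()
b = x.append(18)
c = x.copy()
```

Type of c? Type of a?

copy() returns list; pop() returns element

list, int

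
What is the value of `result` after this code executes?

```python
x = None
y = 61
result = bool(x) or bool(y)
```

x = None; y = 61; result = True

True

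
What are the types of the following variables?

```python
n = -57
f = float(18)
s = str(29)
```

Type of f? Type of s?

f is assigned the result of calling float(), which returns a float; s is assigned the result of calling str(), which returns a str

float, str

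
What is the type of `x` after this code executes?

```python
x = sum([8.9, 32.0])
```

sum() of floats returns float

float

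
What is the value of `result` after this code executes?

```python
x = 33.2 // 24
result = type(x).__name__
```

x is float; result = 'float'

'float'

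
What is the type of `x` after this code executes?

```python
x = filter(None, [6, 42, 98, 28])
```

filter() returns a filter object

filter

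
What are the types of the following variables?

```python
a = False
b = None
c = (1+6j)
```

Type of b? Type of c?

b is assigned None, whose type is NoneType; c is assigned (1+6j), an int plus an imaginary literal (j suffix), which evaluates to complex

NoneType, complex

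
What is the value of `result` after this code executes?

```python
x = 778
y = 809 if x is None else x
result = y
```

x = 778; y = 778; result = 778

778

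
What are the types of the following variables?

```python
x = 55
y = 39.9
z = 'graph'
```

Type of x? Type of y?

x is assigned a bare integer (no decimal point), so it is an int; y is assigned a number with a decimal point, so it is a float

int, float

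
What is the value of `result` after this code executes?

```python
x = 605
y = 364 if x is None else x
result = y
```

x = 605; y = 605; result = 605

605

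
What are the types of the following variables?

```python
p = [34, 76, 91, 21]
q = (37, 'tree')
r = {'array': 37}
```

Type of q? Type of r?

q is assigned a tuple (parenthesized, comma-separated values); r is assigned a dict literal ({key: value})

tuple, dict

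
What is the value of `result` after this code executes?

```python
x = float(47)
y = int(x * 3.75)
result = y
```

x = 47.0; y = 176; result = 176

176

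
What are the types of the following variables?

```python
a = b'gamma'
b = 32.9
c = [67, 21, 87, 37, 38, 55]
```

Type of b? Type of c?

b is assigned a number with a decimal point, so it is a float; c is assigned a list literal (square brackets)

float, list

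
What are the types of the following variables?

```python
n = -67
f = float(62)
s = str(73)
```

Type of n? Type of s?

n is assigned a bare integer (no decimal point), so it is an int; s is assigned the result of calling str(), which returns a str

int, str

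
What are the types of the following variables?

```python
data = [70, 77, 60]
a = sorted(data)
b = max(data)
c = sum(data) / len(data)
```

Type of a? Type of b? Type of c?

sorted() returns list; max of ints returns int; int / int = float

list, int, float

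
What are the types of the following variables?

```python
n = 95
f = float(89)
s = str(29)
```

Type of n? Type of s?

n is assigned a bare integer (no decimal point), so it is an int; s is assigned the result of calling str(), which returns a str

int, str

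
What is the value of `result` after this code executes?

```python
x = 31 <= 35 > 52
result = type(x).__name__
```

x is bool; result = 'bool'

'bool'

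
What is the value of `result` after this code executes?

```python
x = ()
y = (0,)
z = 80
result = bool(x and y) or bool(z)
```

x = (); y = (0,); z = 80; result = True

True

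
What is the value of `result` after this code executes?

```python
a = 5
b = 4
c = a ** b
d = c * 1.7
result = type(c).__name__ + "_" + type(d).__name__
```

a is int; b is int; c is int; d is float; result = 'int_float'

'int_float'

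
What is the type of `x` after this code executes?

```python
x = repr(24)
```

repr() returns str

str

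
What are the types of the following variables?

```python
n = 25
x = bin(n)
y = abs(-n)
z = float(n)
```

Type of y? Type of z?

abs() of int returns int; float() returns float

int, float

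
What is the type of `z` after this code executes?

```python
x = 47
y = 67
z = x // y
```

int // int = int

int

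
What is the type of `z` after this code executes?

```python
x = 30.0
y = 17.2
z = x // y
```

float // float = float

float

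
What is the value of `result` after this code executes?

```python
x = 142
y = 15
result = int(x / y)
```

x = 142; y = 15; result = 9

9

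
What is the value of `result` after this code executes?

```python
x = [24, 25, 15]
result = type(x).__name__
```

x is list; result = 'list'

'list'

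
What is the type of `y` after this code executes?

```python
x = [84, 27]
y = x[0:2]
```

Slicing a list returns a list

list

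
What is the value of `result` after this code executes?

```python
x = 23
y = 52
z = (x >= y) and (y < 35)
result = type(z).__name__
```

x is int; y is int; z is bool; result = 'bool'

'bool'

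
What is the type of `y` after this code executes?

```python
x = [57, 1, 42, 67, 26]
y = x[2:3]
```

Slicing a list returns a list

list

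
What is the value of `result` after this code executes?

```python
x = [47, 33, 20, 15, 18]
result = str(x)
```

x = [47, 33, 20, 15, 18]; result = '[47, 33, 20, 15, 18]'

'[47, 33, 20, 15, 18]'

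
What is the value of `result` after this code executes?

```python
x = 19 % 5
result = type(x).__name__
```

x is int; result = 'int'

'int'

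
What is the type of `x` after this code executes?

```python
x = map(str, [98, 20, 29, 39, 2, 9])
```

map() returns a map object

map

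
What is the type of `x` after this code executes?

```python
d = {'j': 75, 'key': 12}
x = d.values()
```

.values() returns dict_values view

dict_values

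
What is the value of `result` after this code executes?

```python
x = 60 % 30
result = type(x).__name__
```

x is int; result = 'int'

'int'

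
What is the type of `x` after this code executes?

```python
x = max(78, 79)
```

max() of ints returns int

int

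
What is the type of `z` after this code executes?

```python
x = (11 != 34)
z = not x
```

'not' returns bool

bool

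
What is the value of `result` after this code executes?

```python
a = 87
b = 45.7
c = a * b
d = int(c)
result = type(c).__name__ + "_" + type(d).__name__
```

a is int; b is float; c is float; d is int; result = 'float_int'

'float_int'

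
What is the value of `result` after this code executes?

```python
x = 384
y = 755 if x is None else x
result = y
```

x = 384; y = 384; result = 384

384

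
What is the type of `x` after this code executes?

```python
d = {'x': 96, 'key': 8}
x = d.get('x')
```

dict.get() returns value type when found

int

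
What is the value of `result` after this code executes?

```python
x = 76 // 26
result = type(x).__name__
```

x is int; result = 'int'

'int'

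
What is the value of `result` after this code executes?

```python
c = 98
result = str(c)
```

c = 98; result = '98'

'98'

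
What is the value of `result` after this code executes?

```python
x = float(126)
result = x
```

x = 126.0; result = 126.0

126.0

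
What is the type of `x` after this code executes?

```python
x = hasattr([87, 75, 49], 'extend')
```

hasattr() returns bool

bool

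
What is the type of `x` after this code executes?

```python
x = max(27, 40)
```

max() of ints returns int

int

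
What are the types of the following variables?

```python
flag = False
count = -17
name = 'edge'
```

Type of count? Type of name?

count is assigned a bare integer (no decimal point), so it is an int; name is assigned a quoted string literal, so it is a str

int, str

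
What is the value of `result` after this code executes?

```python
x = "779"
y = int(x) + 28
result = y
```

x = '779'; y = 807; result = 807

807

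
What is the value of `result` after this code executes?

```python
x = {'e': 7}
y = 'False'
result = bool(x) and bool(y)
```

x = {'e': 7}; y = 'False'; result = True

True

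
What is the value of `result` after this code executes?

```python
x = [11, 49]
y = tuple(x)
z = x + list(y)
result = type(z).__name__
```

x is list; y is tuple; z is list; result = 'list'

'list'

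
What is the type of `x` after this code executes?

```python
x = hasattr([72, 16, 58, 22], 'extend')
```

hasattr() returns bool

bool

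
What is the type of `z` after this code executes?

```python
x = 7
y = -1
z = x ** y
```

int ** negative = float

float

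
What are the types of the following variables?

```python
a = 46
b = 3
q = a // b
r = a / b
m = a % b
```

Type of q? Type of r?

// returns int; / returns float

int, float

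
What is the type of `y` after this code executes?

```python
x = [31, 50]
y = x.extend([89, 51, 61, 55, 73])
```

list.extend() returns None

NoneType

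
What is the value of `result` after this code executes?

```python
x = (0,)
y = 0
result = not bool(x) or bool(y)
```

x = (0,); y = 0; result = False

False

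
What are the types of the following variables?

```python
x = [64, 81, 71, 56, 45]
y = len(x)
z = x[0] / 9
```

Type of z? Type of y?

int / int = float; len() returns int

float, int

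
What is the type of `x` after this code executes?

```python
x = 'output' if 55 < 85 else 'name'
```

Both branches of conditional are str

str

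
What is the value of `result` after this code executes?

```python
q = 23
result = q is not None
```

q = 23; result = True

True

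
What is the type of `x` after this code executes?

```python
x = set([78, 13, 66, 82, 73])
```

set() constructor returns set

set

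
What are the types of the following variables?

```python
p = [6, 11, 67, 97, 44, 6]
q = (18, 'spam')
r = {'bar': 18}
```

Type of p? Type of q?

p is assigned a list literal (square brackets); q is assigned a tuple (parenthesized, comma-separated values)

list, tuple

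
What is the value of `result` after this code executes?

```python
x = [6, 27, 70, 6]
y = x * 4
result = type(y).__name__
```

x is list; y is list; result = 'list'

'list'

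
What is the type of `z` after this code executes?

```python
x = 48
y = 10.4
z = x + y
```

int + float = float

float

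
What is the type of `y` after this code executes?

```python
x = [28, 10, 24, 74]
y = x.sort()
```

list.sort() returns None (mutates in place)

NoneType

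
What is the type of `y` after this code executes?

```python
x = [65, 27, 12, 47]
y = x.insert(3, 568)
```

list.insert() returns None

NoneType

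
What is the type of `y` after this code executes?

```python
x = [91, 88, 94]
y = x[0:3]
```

Slicing a list returns a list

list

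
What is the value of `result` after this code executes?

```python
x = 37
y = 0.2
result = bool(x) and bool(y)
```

x = 37; y = 0.2; result = True

True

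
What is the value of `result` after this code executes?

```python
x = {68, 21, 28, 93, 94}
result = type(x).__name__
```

x is set; result = 'set'

'set'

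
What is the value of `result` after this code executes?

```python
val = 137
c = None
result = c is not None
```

val = 137; c = None; result = False

False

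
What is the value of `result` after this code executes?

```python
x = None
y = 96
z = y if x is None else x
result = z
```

x = None; y = 96; z = 96; result = 96

96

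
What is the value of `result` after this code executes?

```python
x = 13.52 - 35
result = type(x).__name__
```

x is float; result = 'float'

'float'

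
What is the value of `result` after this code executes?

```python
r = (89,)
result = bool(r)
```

r = (89,); result = True

True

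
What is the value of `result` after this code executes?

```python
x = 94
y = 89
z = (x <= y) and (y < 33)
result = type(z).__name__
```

x is int; y is int; z is bool; result = 'bool'

'bool'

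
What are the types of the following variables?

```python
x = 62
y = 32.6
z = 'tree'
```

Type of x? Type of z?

x is assigned a bare integer (no decimal point), so it is an int; z is assigned a quoted string literal, so it is a str

int, str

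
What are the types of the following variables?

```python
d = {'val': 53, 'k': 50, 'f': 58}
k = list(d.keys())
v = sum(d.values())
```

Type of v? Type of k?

sum of ints is int; list() converts to list

int, list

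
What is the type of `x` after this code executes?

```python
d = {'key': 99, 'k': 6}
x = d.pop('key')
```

dict.pop() returns the value

int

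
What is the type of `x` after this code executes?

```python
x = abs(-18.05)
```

abs() of float returns float

float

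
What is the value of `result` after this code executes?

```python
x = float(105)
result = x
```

x = 105.0; result = 105.0

105.0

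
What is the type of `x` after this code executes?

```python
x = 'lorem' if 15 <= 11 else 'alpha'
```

Both branches of conditional are str

str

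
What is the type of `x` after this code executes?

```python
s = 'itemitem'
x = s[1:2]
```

Slicing a str returns str

str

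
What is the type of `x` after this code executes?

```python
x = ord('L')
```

ord() returns int (code point)

int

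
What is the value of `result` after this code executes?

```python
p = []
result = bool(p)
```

p = []; result = False

False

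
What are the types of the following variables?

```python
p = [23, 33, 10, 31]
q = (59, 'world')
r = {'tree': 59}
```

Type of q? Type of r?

q is assigned a tuple (parenthesized, comma-separated values); r is assigned a dict literal ({key: value})

tuple, dict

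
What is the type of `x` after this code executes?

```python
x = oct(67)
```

oct() returns str representation

str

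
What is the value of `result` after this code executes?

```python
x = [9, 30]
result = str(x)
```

x = [9, 30]; result = '[9, 30]'

'[9, 30]'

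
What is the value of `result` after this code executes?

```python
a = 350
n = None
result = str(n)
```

a = 350; n = None; result = 'None'

'None'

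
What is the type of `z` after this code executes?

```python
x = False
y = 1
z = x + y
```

bool + int = int (bool is subclass of int)

int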